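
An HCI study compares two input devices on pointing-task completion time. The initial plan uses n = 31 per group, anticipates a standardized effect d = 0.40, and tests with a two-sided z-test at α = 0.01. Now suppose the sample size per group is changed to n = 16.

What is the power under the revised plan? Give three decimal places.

Power ≈ 0.074

With n = 16 per group: δ = d·√(n/2) = 0.40 × √(16/2) = 1.1314. Critical value z_{0.005} = 2.576.
Revised power = Φ(δ − 2.576) + Φ(−δ − 2.576) = Φ(-1.444) + Φ(-3.707) = 0.0743 + 0.0001 = 0.0744.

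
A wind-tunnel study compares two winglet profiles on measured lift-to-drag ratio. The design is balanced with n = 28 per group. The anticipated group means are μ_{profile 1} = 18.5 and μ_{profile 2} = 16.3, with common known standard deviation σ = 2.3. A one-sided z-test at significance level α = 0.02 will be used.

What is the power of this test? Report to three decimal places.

Standardized effect: d = |μ_{profile 1} − μ_{profile 2}| / σ = |18.5 − 16.3| / 2.3 = 0.9565
Noncentrality parameter: δ = d·√(n/2) = 0.9565 × √(28/2) = 3.5790
One-sided α = 0.02 → critical value z_{0.02} = 2.054.
Power = Φ(δ − 2.054) = Φ(1.525) = 0.9364.

Power ≈ 0.936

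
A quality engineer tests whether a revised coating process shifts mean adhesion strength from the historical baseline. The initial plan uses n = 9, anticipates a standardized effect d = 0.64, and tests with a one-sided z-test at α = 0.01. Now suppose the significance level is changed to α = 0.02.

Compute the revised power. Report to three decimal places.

δ = d·√n = 0.64 × √9 = 1.9200 (unchanged). New critical value: z_{0.02} = 2.054.
Revised power = Φ(δ − 2.054) = Φ(-0.134) = 0.4468.

Power ≈ 0.447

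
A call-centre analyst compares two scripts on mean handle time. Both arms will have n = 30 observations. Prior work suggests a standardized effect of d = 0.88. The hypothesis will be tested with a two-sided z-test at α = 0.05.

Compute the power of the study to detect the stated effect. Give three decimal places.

Noncentrality parameter: δ = d·√(n/2) = 0.88 × √(30/2) = 3.4082
Two-sided α = 0.05 → critical value z_{0.025} = 1.960.
Power = Φ(δ − 1.960) + Φ(−δ − 1.960) = Φ(1.448) + Φ(-5.368) = 0.9262 + 0.0000 = 0.9262.

Power ≈ 0.926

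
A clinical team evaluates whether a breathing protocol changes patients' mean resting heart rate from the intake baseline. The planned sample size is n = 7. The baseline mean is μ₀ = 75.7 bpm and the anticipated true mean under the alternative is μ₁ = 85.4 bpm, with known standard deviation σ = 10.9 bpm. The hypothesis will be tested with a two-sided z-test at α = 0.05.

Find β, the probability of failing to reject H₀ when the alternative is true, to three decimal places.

Standardized effect: d = |μ₁ − μ₀| / σ = |85.4 − 75.7| / 10.9 = 0.8899
Noncentrality parameter: δ = d·√n = 0.8899 × √7 = 2.3545
Critical value for a two-sided test at α = 0.05: z_{α/2} = 1.960.
Power = Φ(δ − 1.960) + Φ(−δ − 1.960) = Φ(0.395) + Φ(-4.314) = 0.6534 + 0.0000 = 0.6534.
Type II error: β = 1 − power = 1 − 0.6534 = 0.3466.

β ≈ 0.347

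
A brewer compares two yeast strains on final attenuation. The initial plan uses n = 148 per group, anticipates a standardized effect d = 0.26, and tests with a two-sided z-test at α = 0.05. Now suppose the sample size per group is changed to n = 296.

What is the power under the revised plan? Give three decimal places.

Power ≈ 0.886

With n = 296 per group: δ = d·√(n/2) = 0.26 × √(296/2) = 3.1630. Critical value z_{0.025} = 1.960.
Revised power = Φ(δ − 1.960) + Φ(−δ − 1.960) = Φ(1.203) + Φ(-5.123) = 0.8855 + 0.0000 = 0.8855.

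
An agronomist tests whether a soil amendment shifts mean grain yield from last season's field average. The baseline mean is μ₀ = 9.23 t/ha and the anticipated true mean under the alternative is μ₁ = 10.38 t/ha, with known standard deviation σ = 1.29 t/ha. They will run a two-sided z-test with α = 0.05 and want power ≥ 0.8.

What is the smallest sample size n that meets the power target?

n = 10

Standardized effect: d = |μ₁ − μ₀| / σ = |10.38 − 9.23| / 1.29 = 0.8915
Set Φ(δ − 1.960) = 0.8; then δ − 1.960 = Φ⁻¹(0.8) = 0.842, giving δ = 2.802.
(The Φ(−δ − z_{α/2}) term is vanishingly small for δ > 0 and is dropped in the standard sample-size formula.)
δ = d·√n ⇒ n = (δ/d)² = (2.802 / 0.8915)² = 9.88.
Round up to the next whole unit.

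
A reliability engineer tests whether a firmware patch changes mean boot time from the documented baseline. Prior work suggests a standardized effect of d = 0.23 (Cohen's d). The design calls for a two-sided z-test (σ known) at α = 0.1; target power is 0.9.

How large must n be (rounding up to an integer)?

n = 162

For power 0.9 need Φ(δ − z_{0.05}) = 0.9, so δ = z_{0.05} + z_{0.10} = 1.645 + 1.282 = 2.926.
(Ignoring the negligible lower-tail rejection probability gives the usual closed-form inversion.)
δ = d·√n ⇒ n = (δ/d)² = (2.926 / 0.23)² = 161.89.
Round up to the next whole unit.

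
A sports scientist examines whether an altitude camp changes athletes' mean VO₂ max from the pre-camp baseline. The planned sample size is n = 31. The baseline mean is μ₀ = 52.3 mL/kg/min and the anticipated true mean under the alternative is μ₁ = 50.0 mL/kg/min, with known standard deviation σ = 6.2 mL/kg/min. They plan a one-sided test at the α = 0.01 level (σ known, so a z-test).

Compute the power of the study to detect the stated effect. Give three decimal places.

Standardized effect: d = |μ₁ − μ₀| / σ = |50.0 − 52.3| / 6.2 = 0.3710
Noncentrality parameter: δ = d·√n = 0.3710 × √31 = 2.0655
One-sided α = 0.01 → critical value z_{0.01} = 2.326.
Power = P(Z > 2.326 − δ) = Φ(-0.261) = 0.3971.

Power ≈ 0.397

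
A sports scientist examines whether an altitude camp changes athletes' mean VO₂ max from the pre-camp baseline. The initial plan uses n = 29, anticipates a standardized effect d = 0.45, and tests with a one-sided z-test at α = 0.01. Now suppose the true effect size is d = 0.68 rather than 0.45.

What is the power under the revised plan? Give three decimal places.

With d = 0.68: δ = d·√n = 0.68 × √29 = 3.6619. Critical value z_{0.01} = 2.326.
Revised power = P(Z > 2.326 − δ) = Φ(1.336) = 0.9092.

Power ≈ 0.909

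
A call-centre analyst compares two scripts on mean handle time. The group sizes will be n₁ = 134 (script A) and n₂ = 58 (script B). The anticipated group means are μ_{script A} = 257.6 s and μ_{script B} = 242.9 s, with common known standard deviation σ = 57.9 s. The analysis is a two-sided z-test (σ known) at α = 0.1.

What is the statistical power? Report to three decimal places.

Standardized effect: d = |μ_{script A} − μ_{script B}| / σ = |257.6 − 242.9| / 57.9 = 0.2539
Noncentrality parameter: δ = d / √(1/n₁ + 1/n₂) = 0.2539 / √(1/134 + 1/58) = 1.6153
Two-sided α = 0.1 → critical value z_{0.05} = 1.645.
Power = Φ(δ − 1.645) + Φ(−δ − 1.645) = Φ(-0.030) + Φ(-3.260) = 0.4882 + 0.0006 = 0.4888.

Power ≈ 0.489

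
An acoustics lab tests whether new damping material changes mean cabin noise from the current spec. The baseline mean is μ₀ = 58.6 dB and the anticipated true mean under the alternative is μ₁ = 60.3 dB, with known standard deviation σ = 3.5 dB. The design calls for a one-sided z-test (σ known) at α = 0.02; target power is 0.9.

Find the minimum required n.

Standardized effect: d = |μ₁ − μ₀| / σ = |60.3 − 58.6| / 3.5 = 0.4857
Set Φ(δ − 2.054) = 0.9; then δ − 2.054 = Φ⁻¹(0.9) = 1.282, giving δ = 3.335.
δ = d·√n ⇒ n = (δ/d)² = (3.335 / 0.4857)² = 47.15.
Rounding up, n = 48.

n = 48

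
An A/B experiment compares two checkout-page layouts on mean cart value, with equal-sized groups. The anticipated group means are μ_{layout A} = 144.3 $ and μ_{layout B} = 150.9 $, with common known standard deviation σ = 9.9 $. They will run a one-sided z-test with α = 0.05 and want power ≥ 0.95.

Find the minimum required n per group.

n = 49 per group

Standardized effect: d = |μ_{layout A} − μ_{layout B}| / σ = |144.3 − 150.9| / 9.9 = 0.6667
For power 0.95 need Φ(δ − z_{0.05}) = 0.95, so δ = z_{0.05} + z_{0.05} = 1.645 + 1.645 = 3.290.
δ = d·√(n/2) ⇒ n = 2(δ/d)² = 2 × (3.290 / 0.6667)² = 48.70.
Rounding up, n = 49 per group.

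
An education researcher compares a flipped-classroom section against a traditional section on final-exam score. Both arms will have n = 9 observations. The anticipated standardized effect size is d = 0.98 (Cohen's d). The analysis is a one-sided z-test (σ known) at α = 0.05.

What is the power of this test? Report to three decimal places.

Noncentrality parameter: δ = d·√(n/2) = 0.98 × √(9/2) = 2.0789
One-sided α = 0.05 → critical value z_{0.05} = 1.645.
Power = P(Z > 1.645 − δ) = Φ(0.434) = 0.6679.

Power ≈ 0.668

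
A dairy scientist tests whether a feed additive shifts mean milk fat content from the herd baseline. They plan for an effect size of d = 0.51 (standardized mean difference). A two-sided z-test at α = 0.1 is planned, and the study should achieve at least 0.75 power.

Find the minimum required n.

n = 21

For power 0.75 need Φ(δ − z_{0.05}) = 0.75, so δ = z_{0.05} + z_{0.25} = 1.645 + 0.674 = 2.319.
(For δ > 0 the lower-tail rejection region contributes negligibly to power, so the one-term inversion is standard.)
δ = d·√n ⇒ n = (δ/d)² = (2.319 / 0.51)² = 20.68.
Round up to the next whole unit.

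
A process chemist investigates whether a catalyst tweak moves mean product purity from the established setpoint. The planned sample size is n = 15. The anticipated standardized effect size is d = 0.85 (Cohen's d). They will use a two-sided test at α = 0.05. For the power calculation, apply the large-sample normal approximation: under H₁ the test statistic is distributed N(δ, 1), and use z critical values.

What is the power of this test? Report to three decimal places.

Power ≈ 0.909

Noncentrality parameter: δ = d·√n = 0.85 × √15 = 3.2920
Two-sided α = 0.05 → critical value z_{0.025} = 1.960.
Power = Φ(δ − 1.960) + Φ(−δ − 1.960) = Φ(1.332) + Φ(-5.252) = 0.9086 + 0.0000 = 0.9086.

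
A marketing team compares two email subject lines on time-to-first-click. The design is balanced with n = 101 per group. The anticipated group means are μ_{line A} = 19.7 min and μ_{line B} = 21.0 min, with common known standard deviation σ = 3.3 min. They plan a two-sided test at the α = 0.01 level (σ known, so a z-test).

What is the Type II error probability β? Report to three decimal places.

Standardized effect: d = |μ_{line A} − μ_{line B}| / σ = |19.7 − 21.0| / 3.3 = 0.3939
Noncentrality parameter: δ = d·√(n/2) = 0.3939 × √(101/2) = 2.7995
Two-sided α = 0.01 → critical value z_{0.005} = 2.576.
Power = Φ(δ − 2.576) + Φ(−δ − 2.576) = Φ(0.224) + Φ(-5.375) = 0.5885 + 0.0000 = 0.5885.
Type II error: β = 1 − power = 1 − 0.5885 = 0.4115.

β ≈ 0.412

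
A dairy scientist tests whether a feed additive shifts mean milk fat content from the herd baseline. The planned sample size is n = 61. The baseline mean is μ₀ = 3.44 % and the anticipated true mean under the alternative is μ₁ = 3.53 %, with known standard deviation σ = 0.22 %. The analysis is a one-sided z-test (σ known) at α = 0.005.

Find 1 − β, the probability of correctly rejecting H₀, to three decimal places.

Power ≈ 0.732

Standardized effect: d = |μ₁ − μ₀| / σ = |3.53 − 3.44| / 0.22 = 0.4091
Noncentrality parameter: δ = d·√n = 0.4091 × √61 = 3.1951
Critical value for a one-sided test at α = 0.005: z_α = 2.576.
Power = P(Z > 2.576 − δ) = Φ(0.619) = 0.7321.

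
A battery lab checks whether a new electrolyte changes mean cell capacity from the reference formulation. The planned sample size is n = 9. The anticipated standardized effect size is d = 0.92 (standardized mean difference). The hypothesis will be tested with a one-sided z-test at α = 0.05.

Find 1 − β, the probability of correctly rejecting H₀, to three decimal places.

Power ≈ 0.868

Noncentrality parameter: δ = d·√n = 0.92 × √9 = 2.7600
Critical value for a one-sided test at α = 0.05: z_α = 1.645.
Power = P(Z > 1.645 − δ) = Φ(1.115) = 0.8676.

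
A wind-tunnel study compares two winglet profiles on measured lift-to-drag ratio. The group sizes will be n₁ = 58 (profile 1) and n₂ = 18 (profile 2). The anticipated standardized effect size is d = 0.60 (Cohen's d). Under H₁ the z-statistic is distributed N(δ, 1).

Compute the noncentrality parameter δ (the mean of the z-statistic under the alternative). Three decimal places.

δ ≈ 2.224

δ = d / √(1/n₁ + 1/n₂) = 0.60 / √(1/58 + 1/18) = 2.2238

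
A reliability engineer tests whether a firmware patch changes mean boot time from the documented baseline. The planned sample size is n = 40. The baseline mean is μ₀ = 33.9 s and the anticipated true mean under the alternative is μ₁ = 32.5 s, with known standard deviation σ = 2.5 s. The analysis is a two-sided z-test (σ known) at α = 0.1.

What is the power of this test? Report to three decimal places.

Standardized effect: d = |μ₁ − μ₀| / σ = |32.5 − 33.9| / 2.5 = 0.5600
Noncentrality parameter: λ = d·√n = 0.5600 × √40 = 3.5418
Critical value for a two-sided test at α = 0.1: z_{α/2} = 1.645.
Power = Φ(λ − 1.645) + Φ(−λ − 1.645) = Φ(1.897) + Φ(-5.187) = 0.9711 + 0.0000 = 0.9711.

Power ≈ 0.971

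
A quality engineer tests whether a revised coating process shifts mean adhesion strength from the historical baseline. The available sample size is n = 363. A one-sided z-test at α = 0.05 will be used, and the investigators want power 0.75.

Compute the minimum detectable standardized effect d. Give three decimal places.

d ≈ 0.122

Required noncentrality: δ = z_{0.05} + z_{0.25} = 1.645 + 0.674 = 2.319.
δ = d·√n ⇒ d = δ/√n = 2.319/√363 = 0.1217.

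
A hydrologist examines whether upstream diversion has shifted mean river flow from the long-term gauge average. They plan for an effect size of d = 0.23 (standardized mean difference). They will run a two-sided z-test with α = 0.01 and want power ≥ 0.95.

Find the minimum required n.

n = 337

Set Φ(δ − 2.576) = 0.95; then δ − 2.576 = Φ⁻¹(0.95) = 1.645, giving δ = 4.221.
(For δ > 0 the lower-tail rejection region contributes negligibly to power, so the one-term inversion is standard.)
δ = d·√n ⇒ n = (δ/d)² = (4.221 / 0.23)² = 336.75.
Rounding up, n = 337.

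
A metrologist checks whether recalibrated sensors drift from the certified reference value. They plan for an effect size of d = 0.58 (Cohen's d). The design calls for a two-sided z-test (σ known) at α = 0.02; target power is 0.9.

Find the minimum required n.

n = 39

Set Φ(δ − 2.326) = 0.9; then δ − 2.326 = Φ⁻¹(0.9) = 1.282, giving δ = 3.608.
(For δ > 0 the lower-tail rejection region contributes negligibly to power, so the one-term inversion is standard.)
δ = d·√n ⇒ n = (δ/d)² = (3.608 / 0.58)² = 38.69.
Round up to the next whole unit.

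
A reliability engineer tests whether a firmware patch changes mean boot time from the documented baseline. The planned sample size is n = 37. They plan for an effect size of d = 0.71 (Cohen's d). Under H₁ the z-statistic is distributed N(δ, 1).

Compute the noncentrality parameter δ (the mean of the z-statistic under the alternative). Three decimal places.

δ ≈ 4.319

The noncentrality parameter scales effect size by the design's sample-size factor: δ = d·√n = 0.71 × √37 = 4.3188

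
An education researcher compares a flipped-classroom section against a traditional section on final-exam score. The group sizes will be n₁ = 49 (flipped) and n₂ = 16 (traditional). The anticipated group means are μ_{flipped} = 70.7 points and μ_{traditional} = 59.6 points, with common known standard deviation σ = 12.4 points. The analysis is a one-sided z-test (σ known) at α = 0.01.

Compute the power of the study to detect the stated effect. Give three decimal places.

Power ≈ 0.783

Standardized effect: d = |μ_{flipped} − μ_{traditional}| / σ = |70.7 − 59.6| / 12.4 = 0.8952
Noncentrality parameter: δ = d / √(1/n₁ + 1/n₂) = 0.8952 / √(1/49 + 1/16) = 3.1089
One-sided α = 0.01 → critical value z_{0.01} = 2.326.
Power = P(Z > 2.326 − δ) = Φ(0.783) = 0.7830.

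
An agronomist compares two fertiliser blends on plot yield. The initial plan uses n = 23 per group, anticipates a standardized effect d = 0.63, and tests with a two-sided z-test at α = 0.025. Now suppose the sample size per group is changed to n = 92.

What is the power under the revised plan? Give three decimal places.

With n = 92 per group: δ = d·√(n/2) = 0.63 × √(92/2) = 4.2729. Critical value z_{0.0125} = 2.241.
Revised power = Φ(δ − 2.241) + Φ(−δ − 2.241) = Φ(2.031) + Φ(-6.514) = 0.9789 + 0.0000 = 0.9789.

Power ≈ 0.979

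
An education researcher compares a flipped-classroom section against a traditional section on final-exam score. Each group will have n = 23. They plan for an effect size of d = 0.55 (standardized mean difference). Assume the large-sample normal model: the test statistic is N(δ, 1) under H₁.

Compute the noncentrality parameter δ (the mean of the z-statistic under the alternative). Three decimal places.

The noncentrality parameter scales effect size by the design's sample-size factor: δ = d·√(n/2) = 0.55 × √(23/2) = 1.8651

δ ≈ 1.865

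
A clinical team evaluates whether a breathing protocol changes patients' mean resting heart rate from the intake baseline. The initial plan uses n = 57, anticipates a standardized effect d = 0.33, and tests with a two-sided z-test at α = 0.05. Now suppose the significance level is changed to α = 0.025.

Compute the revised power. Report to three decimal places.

δ = d·√n = 0.33 × √57 = 2.4914 (unchanged). New critical value: z_{0.0125} = 2.241.
Revised power = Φ(δ − 2.241) + Φ(−δ − 2.241) = Φ(0.250) + Φ(-4.733) = 0.5987 + 0.0000 = 0.5987.

Power ≈ 0.599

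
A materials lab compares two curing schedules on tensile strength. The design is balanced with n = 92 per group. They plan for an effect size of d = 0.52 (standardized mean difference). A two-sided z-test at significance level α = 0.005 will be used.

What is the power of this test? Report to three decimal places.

Power ≈ 0.764

Noncentrality parameter: δ = d·√(n/2) = 0.52 × √(92/2) = 3.5268
Critical value for a two-sided test at α = 0.005: z_{α/2} = 2.807.
Power = Φ(δ − 2.807) + Φ(−δ − 2.807) = Φ(0.720) + Φ(-6.334) = 0.7642 + 0.0000 = 0.7642.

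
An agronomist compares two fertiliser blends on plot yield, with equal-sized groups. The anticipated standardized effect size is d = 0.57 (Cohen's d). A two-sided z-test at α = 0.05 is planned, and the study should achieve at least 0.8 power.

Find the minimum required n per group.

Set Φ(δ − 1.960) = 0.8; then δ − 1.960 = Φ⁻¹(0.8) = 0.842, giving δ = 2.802.
(The Φ(−δ − z_{α/2}) term is vanishingly small for δ > 0 and is dropped in the standard sample-size formula.)
δ = d·√(n/2) ⇒ n = 2(δ/d)² = 2 × (2.802 / 0.57)² = 48.32.
Round up to the next whole unit.

n = 49 per group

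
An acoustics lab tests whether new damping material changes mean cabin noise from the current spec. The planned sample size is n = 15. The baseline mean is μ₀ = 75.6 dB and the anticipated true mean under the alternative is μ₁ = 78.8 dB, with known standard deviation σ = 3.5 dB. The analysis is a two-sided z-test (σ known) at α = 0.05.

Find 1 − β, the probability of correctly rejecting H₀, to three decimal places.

Standardized effect: d = |μ₁ − μ₀| / σ = |78.8 − 75.6| / 3.5 = 0.9143
Noncentrality parameter: δ = d·√n = 0.9143 × √15 = 3.5410
Two-sided α = 0.05 → critical value z_{0.025} = 1.960.
Power = Φ(δ − 1.960) + Φ(−δ − 1.960) = Φ(1.581) + Φ(-5.501) = 0.9431 + 0.0000 = 0.9431.

Power ≈ 0.943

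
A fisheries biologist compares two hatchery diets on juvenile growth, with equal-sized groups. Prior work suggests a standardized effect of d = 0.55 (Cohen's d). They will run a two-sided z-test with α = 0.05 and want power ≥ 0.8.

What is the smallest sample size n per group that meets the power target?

n = 52 per group

Set Φ(δ − 1.960) = 0.8; then δ − 1.960 = Φ⁻¹(0.8) = 0.842, giving δ = 2.802.
(The Φ(−δ − z_{α/2}) term is vanishingly small for δ > 0 and is dropped in the standard sample-size formula.)
δ = d·√(n/2) ⇒ n = 2(δ/d)² = 2 × (2.802 / 0.55)² = 51.89.
Round up to the next whole unit.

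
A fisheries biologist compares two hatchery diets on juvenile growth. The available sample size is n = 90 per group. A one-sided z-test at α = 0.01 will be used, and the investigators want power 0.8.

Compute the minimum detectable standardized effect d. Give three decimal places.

d ≈ 0.472

Required noncentrality: δ = z_{0.01} + z_{0.20} = 2.326 + 0.842 = 3.168.
δ = d·√(n/2) ⇒ d = δ/√(n/2) = 3.168/√(90/2) = 0.4723.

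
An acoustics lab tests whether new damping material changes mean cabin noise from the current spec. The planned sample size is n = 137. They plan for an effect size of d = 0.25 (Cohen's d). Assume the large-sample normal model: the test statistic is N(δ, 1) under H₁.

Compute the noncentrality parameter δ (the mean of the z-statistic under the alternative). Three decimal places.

δ ≈ 2.926

δ = d·√n = 0.25 × √137 = 2.9262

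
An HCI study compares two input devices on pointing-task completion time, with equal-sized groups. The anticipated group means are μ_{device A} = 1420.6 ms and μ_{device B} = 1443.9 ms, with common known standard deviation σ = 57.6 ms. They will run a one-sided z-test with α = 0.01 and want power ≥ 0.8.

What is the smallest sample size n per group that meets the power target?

Standardized effect: d = |μ_{device A} − μ_{device B}| / σ = |1420.6 − 1443.9| / 57.6 = 0.4045
For power 0.8 need Φ(δ − z_{0.01}) = 0.8, so δ = z_{0.01} + z_{0.20} = 2.326 + 0.842 = 3.168.
δ = d·√(n/2) ⇒ n = 2(δ/d)² = 2 × (3.168 / 0.4045)² = 122.67.
Round up to the next whole unit.

n = 123 per group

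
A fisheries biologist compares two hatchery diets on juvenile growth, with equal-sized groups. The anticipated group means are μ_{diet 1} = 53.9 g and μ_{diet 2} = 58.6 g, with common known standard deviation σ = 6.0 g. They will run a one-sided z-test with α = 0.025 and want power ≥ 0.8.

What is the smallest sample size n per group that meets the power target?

Standardized effect: d = |μ_{diet 1} − μ_{diet 2}| / σ = |53.9 − 58.6| / 6.0 = 0.7833
For power 0.8 need Φ(δ − z_{0.025}) = 0.8, so δ = z_{0.025} + z_{0.20} = 1.960 + 0.842 = 2.802.
δ = d·√(n/2) ⇒ n = 2(δ/d)² = 2 × (2.802 / 0.7833)² = 25.58.
Rounding up, n = 26 per group.

n = 26 per group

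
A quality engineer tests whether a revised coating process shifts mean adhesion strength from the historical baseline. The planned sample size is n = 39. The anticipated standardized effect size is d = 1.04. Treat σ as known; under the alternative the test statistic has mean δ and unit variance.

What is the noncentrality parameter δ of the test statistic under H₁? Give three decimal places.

δ ≈ 6.495

δ = d·√n = 1.04 × √39 = 6.4948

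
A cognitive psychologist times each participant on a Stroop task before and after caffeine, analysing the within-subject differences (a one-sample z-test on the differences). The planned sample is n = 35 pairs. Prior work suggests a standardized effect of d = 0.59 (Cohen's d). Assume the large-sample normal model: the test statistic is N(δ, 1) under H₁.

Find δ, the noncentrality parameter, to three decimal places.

δ ≈ 3.490

The noncentrality parameter scales effect size by the design's sample-size factor: δ = d·√n = 0.59 × √35 = 3.4905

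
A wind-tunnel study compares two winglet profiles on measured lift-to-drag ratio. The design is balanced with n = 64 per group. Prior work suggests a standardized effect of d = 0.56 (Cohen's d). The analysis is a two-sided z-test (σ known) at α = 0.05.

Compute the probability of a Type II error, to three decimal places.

β ≈ 0.114

Noncentrality parameter: δ = d·√(n/2) = 0.56 × √(64/2) = 3.1678
Two-sided α = 0.05 → critical value z_{0.025} = 1.960.
Power = Φ(δ − 1.960) + Φ(−δ − 1.960) = Φ(1.208) + Φ(-5.128) = 0.8865 + 0.0000 = 0.8865.
Type II error: β = 1 − power = 1 − 0.8865 = 0.1135.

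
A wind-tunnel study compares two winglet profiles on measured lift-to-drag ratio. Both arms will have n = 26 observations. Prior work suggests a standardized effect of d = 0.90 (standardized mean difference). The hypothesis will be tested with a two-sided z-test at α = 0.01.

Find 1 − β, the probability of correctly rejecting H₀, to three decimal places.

Noncentrality parameter: δ = d·√(n/2) = 0.90 × √(26/2) = 3.2450
Two-sided α = 0.01 → critical value z_{0.005} = 2.576.
Power = Φ(δ − 2.576) + Φ(−δ − 2.576) = Φ(0.669) + Φ(-5.821) = 0.7483 + 0.0000 = 0.7483.

Power ≈ 0.748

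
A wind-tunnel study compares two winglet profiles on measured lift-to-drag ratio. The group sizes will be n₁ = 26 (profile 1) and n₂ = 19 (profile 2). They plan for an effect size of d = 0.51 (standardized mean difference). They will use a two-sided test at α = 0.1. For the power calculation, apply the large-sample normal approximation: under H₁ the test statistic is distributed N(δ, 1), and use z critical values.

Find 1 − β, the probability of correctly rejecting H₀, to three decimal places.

Noncentrality parameter: δ = d / √(1/n₁ + 1/n₂) = 0.51 / √(1/26 + 1/19) = 1.6898
Two-sided α = 0.1 → critical value z_{0.05} = 1.645.
Power = Φ(δ − 1.645) + Φ(−δ − 1.645) = Φ(0.045) + Φ(-3.335) = 0.5179 + 0.0004 = 0.5183.

Power ≈ 0.518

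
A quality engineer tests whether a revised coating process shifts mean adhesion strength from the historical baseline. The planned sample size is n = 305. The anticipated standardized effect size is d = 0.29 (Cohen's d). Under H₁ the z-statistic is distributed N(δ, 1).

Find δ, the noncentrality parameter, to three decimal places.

The noncentrality parameter scales effect size by the design's sample-size factor: δ = d·√n = 0.29 × √305 = 5.0646

δ ≈ 5.065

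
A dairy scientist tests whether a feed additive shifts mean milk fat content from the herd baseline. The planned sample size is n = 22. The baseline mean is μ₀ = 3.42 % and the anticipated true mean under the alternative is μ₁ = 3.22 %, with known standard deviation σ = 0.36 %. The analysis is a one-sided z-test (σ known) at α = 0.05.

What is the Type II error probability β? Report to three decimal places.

β ≈ 0.168

Standardized effect: d = |μ₁ − μ₀| / σ = |3.22 − 3.42| / 0.36 = 0.5556
Noncentrality parameter: δ = d·√n = 0.5556 × √22 = 2.6058
Critical value for a one-sided test at α = 0.05: z_α = 1.645.
Power = Φ(δ − 1.645) = Φ(0.961) = 0.8317.
Type II error: β = 1 − power = 1 − 0.8317 = 0.1683.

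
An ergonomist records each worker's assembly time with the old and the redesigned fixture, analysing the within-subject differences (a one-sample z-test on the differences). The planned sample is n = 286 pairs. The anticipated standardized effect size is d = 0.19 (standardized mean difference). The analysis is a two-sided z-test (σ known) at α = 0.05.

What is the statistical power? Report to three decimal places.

Noncentrality parameter: δ = d·√n = 0.19 × √286 = 3.2132
Critical value for a two-sided test at α = 0.05: z_{α/2} = 1.960.
Power = Φ(δ − 1.960) + Φ(−δ − 1.960) = Φ(1.253) + Φ(-5.173) = 0.8949 + 0.0000 = 0.8949.

Power ≈ 0.895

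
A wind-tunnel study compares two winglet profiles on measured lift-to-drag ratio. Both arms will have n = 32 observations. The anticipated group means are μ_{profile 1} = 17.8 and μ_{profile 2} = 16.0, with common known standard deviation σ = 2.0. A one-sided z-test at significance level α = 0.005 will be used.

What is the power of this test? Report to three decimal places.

Power ≈ 0.847

Standardized effect: d = |μ_{profile 1} − μ_{profile 2}| / σ = |17.8 − 16.0| / 2.0 = 0.9000
Noncentrality parameter: δ = d·√(n/2) = 0.9000 × √(32/2) = 3.6000
One-sided α = 0.005 → critical value z_{0.005} = 2.576.
Power = P(Z > 2.576 − δ) = Φ(1.024) = 0.8471.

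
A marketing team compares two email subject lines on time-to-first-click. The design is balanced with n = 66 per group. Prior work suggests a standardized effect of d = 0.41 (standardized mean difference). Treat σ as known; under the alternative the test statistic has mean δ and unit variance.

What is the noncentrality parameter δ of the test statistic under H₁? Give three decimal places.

δ = d·√(n/2) = 0.41 × √(66/2) = 2.3553

δ ≈ 2.355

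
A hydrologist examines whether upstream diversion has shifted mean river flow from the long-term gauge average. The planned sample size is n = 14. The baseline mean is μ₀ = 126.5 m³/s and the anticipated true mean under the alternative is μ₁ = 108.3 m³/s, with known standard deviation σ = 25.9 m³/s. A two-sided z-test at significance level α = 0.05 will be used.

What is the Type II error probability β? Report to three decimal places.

Standardized effect: d = |μ₁ − μ₀| / σ = |108.3 − 126.5| / 25.9 = 0.7027
Noncentrality parameter: δ = d·√n = 0.7027 × √14 = 2.6293
Two-sided α = 0.05 → critical value z_{0.025} = 1.960.
Power = Φ(δ − 1.960) + Φ(−δ − 1.960) = Φ(0.669) + Φ(-4.589) = 0.7484 + 0.0000 = 0.7484.
Type II error: β = 1 − power = 1 − 0.7484 = 0.2516.

β ≈ 0.252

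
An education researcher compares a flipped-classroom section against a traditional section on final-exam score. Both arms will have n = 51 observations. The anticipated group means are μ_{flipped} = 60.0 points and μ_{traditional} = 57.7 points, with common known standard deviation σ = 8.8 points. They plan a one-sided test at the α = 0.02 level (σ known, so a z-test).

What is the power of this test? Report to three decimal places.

Power ≈ 0.231

Standardized effect: d = |μ_{flipped} − μ_{traditional}| / σ = |60.0 − 57.7| / 8.8 = 0.2614
Noncentrality parameter: δ = d·√(n/2) = 0.2614 × √(51/2) = 1.3198
Critical value for a one-sided test at α = 0.02: z_α = 2.054.
Power = P(Z > 2.054 − δ) = Φ(-0.734) = 0.2315.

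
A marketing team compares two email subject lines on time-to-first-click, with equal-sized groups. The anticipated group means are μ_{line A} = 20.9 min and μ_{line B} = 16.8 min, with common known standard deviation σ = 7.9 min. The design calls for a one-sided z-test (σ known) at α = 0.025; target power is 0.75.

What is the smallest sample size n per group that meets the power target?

Standardized effect: d = |μ_{line A} − μ_{line B}| / σ = |20.9 − 16.8| / 7.9 = 0.5190
Set Φ(δ − 1.960) = 0.75; then δ − 1.960 = Φ⁻¹(0.75) = 0.674, giving δ = 2.634.
δ = d·√(n/2) ⇒ n = 2(δ/d)² = 2 × (2.634 / 0.5190)² = 51.53.
Round up to the next whole unit.

n = 52 per group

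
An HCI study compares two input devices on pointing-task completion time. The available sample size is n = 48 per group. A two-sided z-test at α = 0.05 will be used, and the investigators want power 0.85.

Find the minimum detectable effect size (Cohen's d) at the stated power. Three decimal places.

d ≈ 0.612

Need Φ(δ − 1.960) = 0.85, so δ = 1.960 + 1.036 = 2.996.
(The second rejection-region term Φ(−δ − z_{α/2}) is negligible and dropped.)
δ = d·√(n/2) ⇒ d = δ/√(n/2) = 2.996/√(48/2) = 0.6116.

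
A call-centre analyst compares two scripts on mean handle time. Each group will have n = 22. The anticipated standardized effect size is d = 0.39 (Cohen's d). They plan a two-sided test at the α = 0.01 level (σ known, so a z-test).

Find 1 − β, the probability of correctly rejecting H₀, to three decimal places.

Noncentrality parameter: δ = d·√(n/2) = 0.39 × √(22/2) = 1.2935
Critical value for a two-sided test at α = 0.01: z_{α/2} = 2.576.
Power = Φ(δ − 2.576) + Φ(−δ − 2.576) = Φ(-1.282) + Φ(-3.869) = 0.0999 + 0.0001 = 0.0999.

Power ≈ 0.100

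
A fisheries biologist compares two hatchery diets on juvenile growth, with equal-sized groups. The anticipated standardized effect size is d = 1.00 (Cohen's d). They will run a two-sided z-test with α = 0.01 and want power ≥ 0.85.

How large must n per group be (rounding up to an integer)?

n = 27 per group

Set Φ(δ − 2.576) = 0.85; then δ − 2.576 = Φ⁻¹(0.85) = 1.036, giving δ = 3.612.
(The Φ(−δ − z_{α/2}) term is vanishingly small for δ > 0 and is dropped in the standard sample-size formula.)
δ = d·√(n/2) ⇒ n = 2(δ/d)² = 2 × (3.612 / 1.00)² = 26.10.
Round up to the next whole unit.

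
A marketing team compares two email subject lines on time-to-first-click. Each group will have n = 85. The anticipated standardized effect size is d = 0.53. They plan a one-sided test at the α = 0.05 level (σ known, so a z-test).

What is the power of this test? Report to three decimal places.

Noncentrality parameter: δ = d·√(n/2) = 0.53 × √(85/2) = 3.4552
Critical value for a one-sided test at α = 0.05: z_α = 1.645.
Power = Φ(δ − 1.645) = Φ(1.810) = 0.9649.

Power ≈ 0.965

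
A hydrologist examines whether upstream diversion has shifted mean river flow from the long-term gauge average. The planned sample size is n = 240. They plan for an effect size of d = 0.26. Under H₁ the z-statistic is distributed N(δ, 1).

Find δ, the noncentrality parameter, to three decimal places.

δ ≈ 4.028

The noncentrality parameter scales effect size by the design's sample-size factor: δ = d·√n = 0.26 × √240 = 4.0279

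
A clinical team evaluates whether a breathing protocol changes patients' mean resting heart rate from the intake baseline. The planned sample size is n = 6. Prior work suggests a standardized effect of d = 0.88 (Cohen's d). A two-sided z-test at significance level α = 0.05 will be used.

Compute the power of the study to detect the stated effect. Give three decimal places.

Power ≈ 0.578

Noncentrality parameter: δ = d·√n = 0.88 × √6 = 2.1556
Two-sided α = 0.05 → critical value z_{0.025} = 1.960.
Power = Φ(δ − 1.960) + Φ(−δ − 1.960) = Φ(0.196) + Φ(-4.116) = 0.5775 + 0.0000 = 0.5776.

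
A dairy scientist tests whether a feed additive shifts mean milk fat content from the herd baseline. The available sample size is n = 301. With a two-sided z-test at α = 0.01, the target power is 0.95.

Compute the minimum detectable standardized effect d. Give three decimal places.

d ≈ 0.243

Required noncentrality: δ = z_{0.005} + z_{0.05} = 2.576 + 1.645 = 4.221.
(Lower-tail contribution to power is negligible for δ > 0.)
δ = d·√n ⇒ d = δ/√n = 4.221/√301 = 0.2433.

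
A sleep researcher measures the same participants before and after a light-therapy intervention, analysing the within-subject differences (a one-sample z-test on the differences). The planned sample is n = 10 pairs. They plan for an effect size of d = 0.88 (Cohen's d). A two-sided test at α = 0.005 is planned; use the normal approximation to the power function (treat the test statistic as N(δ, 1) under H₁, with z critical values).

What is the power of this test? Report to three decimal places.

Power ≈ 0.490

Noncentrality parameter: δ = d·√n = 0.88 × √10 = 2.7828
Two-sided α = 0.005 → critical value z_{0.0025} = 2.807.
Power = Φ(δ − 2.807) + Φ(−δ − 2.807) = Φ(-0.024) + Φ(-5.590) = 0.4903 + 0.0000 = 0.4903.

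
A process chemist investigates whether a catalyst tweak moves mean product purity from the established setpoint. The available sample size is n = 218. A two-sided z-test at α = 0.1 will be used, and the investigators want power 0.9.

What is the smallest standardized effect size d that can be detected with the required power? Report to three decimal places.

Need Φ(δ − 1.645) = 0.9, so δ = 1.645 + 1.282 = 2.926.
(The second rejection-region term Φ(−δ − z_{α/2}) is negligible and dropped.)
δ = d·√n ⇒ d = δ/√n = 2.926/√218 = 0.1982.

d ≈ 0.198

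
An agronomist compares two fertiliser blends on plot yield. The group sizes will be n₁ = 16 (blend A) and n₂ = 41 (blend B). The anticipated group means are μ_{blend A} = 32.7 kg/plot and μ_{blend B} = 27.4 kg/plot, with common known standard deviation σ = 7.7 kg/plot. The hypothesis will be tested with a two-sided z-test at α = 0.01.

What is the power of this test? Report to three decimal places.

Power ≈ 0.405

Standardized effect: d = |μ_{blend A} − μ_{blend B}| / σ = |32.7 − 27.4| / 7.7 = 0.6883
Noncentrality parameter: δ = d / √(1/n₁ + 1/n₂) = 0.6883 / √(1/16 + 1/41) = 2.3351
Two-sided α = 0.01 → critical value z_{0.005} = 2.576.
Power = Φ(δ − 2.576) + Φ(−δ − 2.576) = Φ(-0.241) + Φ(-4.911) = 0.4049 + 0.0000 = 0.4049.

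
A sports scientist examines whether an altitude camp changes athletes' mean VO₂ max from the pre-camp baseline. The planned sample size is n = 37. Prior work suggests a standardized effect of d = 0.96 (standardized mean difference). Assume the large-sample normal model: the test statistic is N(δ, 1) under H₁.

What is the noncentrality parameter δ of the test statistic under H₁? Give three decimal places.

δ ≈ 5.839

δ = d·√n = 0.96 × √37 = 5.8395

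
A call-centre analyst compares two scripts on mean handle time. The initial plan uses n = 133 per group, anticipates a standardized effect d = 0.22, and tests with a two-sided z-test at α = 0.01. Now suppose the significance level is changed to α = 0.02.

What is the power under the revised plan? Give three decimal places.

Power ≈ 0.297

δ = d·√(n/2) = 0.22 × √(133/2) = 1.7940 (unchanged). New critical value: z_{0.01} = 2.326.
Revised power = Φ(δ − 2.326) + Φ(−δ − 2.326) = Φ(-0.532) + Φ(-4.120) = 0.2973 + 0.0000 = 0.2973.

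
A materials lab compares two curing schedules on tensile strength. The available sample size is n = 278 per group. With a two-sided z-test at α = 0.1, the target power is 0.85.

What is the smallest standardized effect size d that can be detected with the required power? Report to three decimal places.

Need Φ(δ − 1.645) = 0.85, so δ = 1.645 + 1.036 = 2.681.
(The second rejection-region term Φ(−δ − z_{α/2}) is negligible and dropped.)
δ = d·√(n/2) ⇒ d = δ/√(n/2) = 2.681/√(278/2) = 0.2274.

d ≈ 0.227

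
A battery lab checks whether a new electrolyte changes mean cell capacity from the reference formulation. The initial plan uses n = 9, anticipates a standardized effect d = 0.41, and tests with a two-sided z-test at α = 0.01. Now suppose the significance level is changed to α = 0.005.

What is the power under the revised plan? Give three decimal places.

δ = d·√n = 0.41 × √9 = 1.2300 (unchanged). New critical value: z_{0.0025} = 2.807.
Revised power = Φ(δ − 2.807) + Φ(−δ − 2.807) = Φ(-1.577) + Φ(-4.037) = 0.0574 + 0.0000 = 0.0574.

Power ≈ 0.057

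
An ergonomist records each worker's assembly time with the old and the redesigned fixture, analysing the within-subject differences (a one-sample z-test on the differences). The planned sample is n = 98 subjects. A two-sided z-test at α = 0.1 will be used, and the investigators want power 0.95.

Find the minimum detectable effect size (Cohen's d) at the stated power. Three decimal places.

d ≈ 0.332

Required noncentrality: δ = z_{0.05} + z_{0.05} = 1.645 + 1.645 = 3.290.
(Lower-tail contribution to power is negligible for δ > 0.)
δ = d·√n ⇒ d = δ/√n = 3.290/√98 = 0.3323.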